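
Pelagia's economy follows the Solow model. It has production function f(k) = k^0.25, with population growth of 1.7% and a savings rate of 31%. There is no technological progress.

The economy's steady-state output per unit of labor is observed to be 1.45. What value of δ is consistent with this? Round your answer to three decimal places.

In steady state, investment equals break-even investment: s·k^α = (n + δ)·k.
Since y* = [s/(n + δ)]^(α/(1−α)), we have s/(n + δ) = (y*)^((1−α)/α) = 1.45^3 = 3.0486.
Therefore n + δ = s / 3.0486 = 0.31 / 3.0486 = 0.1017, so δ = 0.1017 − 0.017 = 0.0847.

δ ≈ 0.085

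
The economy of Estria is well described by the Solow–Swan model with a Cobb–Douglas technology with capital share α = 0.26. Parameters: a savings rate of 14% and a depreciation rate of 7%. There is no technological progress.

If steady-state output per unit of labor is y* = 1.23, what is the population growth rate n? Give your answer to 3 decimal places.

n ≈ 0.008

In steady state, investment equals break-even investment: s·k^α = (n + δ)·k.
Since y* = [s/(n + δ)]^(α/(1−α)), we have s/(n + δ) = (y*)^((1−α)/α) = 1.23^2.8462 = 1.8026.
Therefore n + δ = s / 1.8026 = 0.14 / 1.8026 = 0.0777, so n = 0.0777 − 0.070 = 0.0077.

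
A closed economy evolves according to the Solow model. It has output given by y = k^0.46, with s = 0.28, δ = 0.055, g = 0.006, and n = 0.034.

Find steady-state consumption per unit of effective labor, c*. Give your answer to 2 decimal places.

c* = 1.81

At the steady state, Δk = 0, so s·k^α = (n + g + δ)·k.
Rearranging, k^(1−α) = s / (n + g + δ).
k^0.54 = 0.28 / (0.034 + 0.006 + 0.055) = 0.28 / 0.095 = 2.9474
k* = 2.9474^(1/0.54) ≈ 7.4017
y* = (k*)^α = 7.4017^0.46 ≈ 2.5113
c* = (1 − s)·y* = (1 − 0.28) × 2.5113 ≈ 1.8081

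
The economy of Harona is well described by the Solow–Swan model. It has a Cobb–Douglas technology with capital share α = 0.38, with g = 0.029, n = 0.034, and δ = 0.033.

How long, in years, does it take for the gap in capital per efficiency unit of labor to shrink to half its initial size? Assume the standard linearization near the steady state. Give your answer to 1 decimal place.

Near the steady state the convergence rate is λ = (1 − α)(n + g + δ).
λ = (1 − 0.38) × 0.096 = 0.62 × 0.096 = 0.05952
Half-life = ln 2 / λ = 0.6931 / 0.05952 ≈ 11.64 years

about 11.6 years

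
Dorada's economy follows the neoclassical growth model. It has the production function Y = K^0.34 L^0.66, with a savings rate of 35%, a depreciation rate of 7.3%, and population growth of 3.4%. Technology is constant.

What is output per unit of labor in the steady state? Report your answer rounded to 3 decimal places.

y* = 1.841

Steady state requires s·f(k) = (n + δ)·k, i.e. s·k^α = (n + δ)·k.
Dividing both sides by k: k^(1−α) = s / (n + δ).
k^0.66 = 0.35 / (0.034 + 0.073) = 0.35 / 0.107 = 3.2710
k* = 3.2710^(1/0.66) ≈ 6.0231
y* = (k*)^α = 6.0231^0.34 ≈ 1.8414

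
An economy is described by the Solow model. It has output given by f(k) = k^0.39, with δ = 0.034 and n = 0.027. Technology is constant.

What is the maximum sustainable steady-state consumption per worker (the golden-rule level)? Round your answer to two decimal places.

c_gold ≈ 2.00

At the golden rule, f'(k) = n + δ, so α·k^(α−1) = n + δ and k_gold = (α/(n + δ))^(1/(1−α)).
k_gold = (0.39/0.061)^(1/0.61) = 6.3934^1.6393 ≈ 20.9332
c_gold = f(k_gold) − (n + δ)·k_gold = 3.2744 − 0.061×20.9332 ≈ 1.9975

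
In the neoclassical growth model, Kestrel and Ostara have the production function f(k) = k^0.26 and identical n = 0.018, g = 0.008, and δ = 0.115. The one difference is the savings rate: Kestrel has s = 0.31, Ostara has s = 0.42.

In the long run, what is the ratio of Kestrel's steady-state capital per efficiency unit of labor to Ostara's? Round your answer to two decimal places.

ratio ≈ 0.66

Steady-state k* = [s/(n + g + δ)]^(1/(1−α)), so the ratio is [ (s_K/(n + g + δ)_K) / (s_O/(n + g + δ)_O) ]^1.3514.
s_K/(n + g + δ)_K = 0.31/0.141 = 2.1986; s_O/(n + g + δ)_O = 0.42/0.141 = 2.9787.
Ratio = (2.1986/2.9787)^1.3514 = 0.7381^1.3514 ≈ 0.6634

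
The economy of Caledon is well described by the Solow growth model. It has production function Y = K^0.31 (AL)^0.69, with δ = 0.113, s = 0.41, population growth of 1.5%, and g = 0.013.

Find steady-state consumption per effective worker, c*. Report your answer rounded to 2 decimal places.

c* = 0.95

Steady state requires s·f(k) = (n + g + δ)·k, i.e. s·k^α = (n + g + δ)·k.
Rearranging, k^(1−α) = s / (n + g + δ).
k^0.69 = 0.41 / (0.015 + 0.013 + 0.113) = 0.41 / 0.141 = 2.9078
k* = 2.9078^(1/0.69) ≈ 4.6971
y* = (k*)^α = 4.6971^0.31 ≈ 1.6154
c* = (1 − s)·y* = (1 − 0.41) × 1.6154 ≈ 0.9531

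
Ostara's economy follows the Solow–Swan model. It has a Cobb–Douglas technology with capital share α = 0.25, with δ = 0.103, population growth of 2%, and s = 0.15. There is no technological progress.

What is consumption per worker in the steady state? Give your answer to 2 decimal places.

c* ≈ 0.91

At the steady state, Δk = 0, so s·k^α = (n + δ)·k.
Dividing both sides by k: k^(1−α) = s / (n + δ).
k^0.75 = 0.15 / (0.020 + 0.103) = 0.15 / 0.123 = 1.2195
k* = 1.2195^(1/0.75) ≈ 1.3029
y* = (k*)^α = 1.3029^0.25 ≈ 1.0684
c* = (1 − s)·y* = (1 − 0.15) × 1.0684 ≈ 0.9081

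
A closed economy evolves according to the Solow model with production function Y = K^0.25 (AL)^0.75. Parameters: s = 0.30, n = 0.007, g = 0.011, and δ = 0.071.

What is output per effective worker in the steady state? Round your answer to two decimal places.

y* ≈ 1.50

At the steady state, Δk = 0, so s·k^α = (n + g + δ)·k.
Dividing both sides by k: k^(1−α) = s / (n + g + δ).
k^0.75 = 0.30 / (0.007 + 0.011 + 0.071) = 0.30 / 0.089 = 3.3708
k* = 3.3708^(1/0.75) ≈ 5.0541
y* = (k*)^α = 5.0541^0.25 ≈ 1.4994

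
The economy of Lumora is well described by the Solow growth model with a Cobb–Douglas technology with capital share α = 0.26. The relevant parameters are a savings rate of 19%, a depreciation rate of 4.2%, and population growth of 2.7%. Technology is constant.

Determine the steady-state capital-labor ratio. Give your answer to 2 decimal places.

In steady state, investment equals break-even investment: s·k^α = (n + δ)·k.
Dividing both sides by k: k^(1−α) = s / (n + δ).
k^0.74 = 0.19 / (0.027 + 0.042) = 0.19 / 0.069 = 2.7536
k* = 2.7536^(1/0.74) ≈ 3.9306

k* = 3.93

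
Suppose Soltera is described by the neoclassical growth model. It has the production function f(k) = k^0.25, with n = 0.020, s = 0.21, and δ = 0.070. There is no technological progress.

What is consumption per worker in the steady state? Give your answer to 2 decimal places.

c* ≈ 1.05

In steady state, investment equals break-even investment: s·k^α = (n + δ)·k.
Rearranging, k^(1−α) = s / (n + δ).
k^0.75 = 0.21 / (0.020 + 0.070) = 0.21 / 0.090 = 2.3333
k* = 2.3333^(1/0.75) ≈ 3.0948
y* = (k*)^α = 3.0948^0.25 ≈ 1.3264
c* = (1 − s)·y* = (1 − 0.21) × 1.3264 ≈ 1.0479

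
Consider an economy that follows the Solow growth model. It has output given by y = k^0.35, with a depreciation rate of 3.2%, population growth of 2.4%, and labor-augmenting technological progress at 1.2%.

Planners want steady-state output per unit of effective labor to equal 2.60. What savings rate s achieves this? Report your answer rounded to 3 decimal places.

Steady state requires s·f(k) = (n + g + δ)·k, i.e. s·k^α = (n + g + δ)·k.
Since y* = [s/(n + g + δ)]^(α/(1−α)), we have s/(n + g + δ) = (y*)^((1−α)/α) = 2.60^1.8571 = 5.8972.
Therefore s = 5.8972 × (n + g + δ) = 5.8972 × 0.068 = 0.4010.

s ≈ 0.401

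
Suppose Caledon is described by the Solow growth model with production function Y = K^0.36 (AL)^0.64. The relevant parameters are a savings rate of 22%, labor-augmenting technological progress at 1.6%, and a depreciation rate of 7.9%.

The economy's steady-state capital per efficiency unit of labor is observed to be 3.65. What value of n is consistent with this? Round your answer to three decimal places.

Steady state requires s·f(k) = (n + g + δ)·k, i.e. s·k^α = (n + g + δ)·k.
So s / (n + g + δ) = (k*)^(1−α) = 3.65^0.64 = 2.2902.
Therefore n + g + δ = s / 2.2902 = 0.22 / 2.2902 = 0.0961, so n = 0.0961 − 0.095 = 0.0011.

n ≈ 0.001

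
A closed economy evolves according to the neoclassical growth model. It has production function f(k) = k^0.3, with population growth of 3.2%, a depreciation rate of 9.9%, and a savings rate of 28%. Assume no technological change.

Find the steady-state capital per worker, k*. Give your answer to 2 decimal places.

k* = 2.96

In steady state, investment equals break-even investment: s·k^α = (n + δ)·k.
Rearranging, k^(1−α) = s / (n + δ).
k^0.7 = 0.28 / (0.032 + 0.099) = 0.28 / 0.131 = 2.1374
k* = 2.1374^(1/0.7) ≈ 2.9598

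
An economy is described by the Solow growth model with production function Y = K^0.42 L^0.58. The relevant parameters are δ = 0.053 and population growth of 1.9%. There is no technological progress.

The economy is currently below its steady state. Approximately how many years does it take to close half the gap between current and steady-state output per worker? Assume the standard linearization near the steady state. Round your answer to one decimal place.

Near the steady state the convergence rate is λ = (1 − α)(n + δ).
λ = (1 − 0.42) × 0.072 = 0.58 × 0.072 = 0.04176
Half-life = ln 2 / λ = 0.6931 / 0.04176 ≈ 16.60 years

about 16.6 years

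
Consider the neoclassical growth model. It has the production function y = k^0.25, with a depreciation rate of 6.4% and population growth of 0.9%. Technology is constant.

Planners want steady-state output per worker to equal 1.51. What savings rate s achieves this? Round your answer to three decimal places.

Steady state requires s·f(k) = (n + δ)·k, i.e. s·k^α = (n + δ)·k.
Since y* = [s/(n + δ)]^(α/(1−α)), we have s/(n + δ) = (y*)^((1−α)/α) = 1.51^3 = 3.4430.
Therefore s = 3.4430 × (n + δ) = 3.4430 × 0.073 = 0.2513.

s ≈ 0.251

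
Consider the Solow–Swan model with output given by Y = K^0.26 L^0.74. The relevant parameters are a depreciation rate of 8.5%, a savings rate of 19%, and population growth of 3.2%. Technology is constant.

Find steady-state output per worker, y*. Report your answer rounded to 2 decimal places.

y* ≈ 1.19

In steady state, investment equals break-even investment: s·k^α = (n + δ)·k.
Dividing both sides by k: k^(1−α) = s / (n + δ).
k^0.74 = 0.19 / (0.032 + 0.085) = 0.19 / 0.117 = 1.6239
k* = 1.6239^(1/0.74) ≈ 1.9255
y* = (k*)^α = 1.9255^0.26 ≈ 1.1857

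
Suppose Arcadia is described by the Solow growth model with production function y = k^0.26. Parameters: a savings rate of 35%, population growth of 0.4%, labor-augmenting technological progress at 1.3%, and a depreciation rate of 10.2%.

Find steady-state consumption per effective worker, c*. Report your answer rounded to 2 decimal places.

c* ≈ 0.95

In steady state, investment equals break-even investment: s·k^α = (n + g + δ)·k.
Dividing both sides by k: k^(1−α) = s / (n + g + δ).
k^0.74 = 0.35 / (0.004 + 0.013 + 0.102) = 0.35 / 0.119 = 2.9412
k* = 2.9412^(1/0.74) ≈ 4.2968
y* = (k*)^α = 4.2968^0.26 ≈ 1.4609
c* = (1 − s)·y* = (1 − 0.35) × 1.4609 ≈ 0.9496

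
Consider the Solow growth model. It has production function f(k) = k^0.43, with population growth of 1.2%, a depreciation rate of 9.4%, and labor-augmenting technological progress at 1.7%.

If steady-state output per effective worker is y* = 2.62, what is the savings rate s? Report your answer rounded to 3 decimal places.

s ≈ 0.441

Steady state requires s·f(k) = (n + g + δ)·k, i.e. s·k^α = (n + g + δ)·k.
Since y* = [s/(n + g + δ)]^(α/(1−α)), we have s/(n + g + δ) = (y*)^((1−α)/α) = 2.62^1.3256 = 3.5851.
Therefore s = 3.5851 × (n + g + δ) = 3.5851 × 0.123 = 0.4410.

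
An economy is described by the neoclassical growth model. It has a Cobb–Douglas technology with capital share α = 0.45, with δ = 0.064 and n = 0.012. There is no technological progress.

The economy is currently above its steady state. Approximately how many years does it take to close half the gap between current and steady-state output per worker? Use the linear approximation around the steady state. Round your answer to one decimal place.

about 16.6 years

Near the steady state the convergence rate is λ = (1 − α)(n + δ).
λ = (1 − 0.45) × 0.076 = 0.55 × 0.076 = 0.0418
Half-life = ln 2 / λ = 0.6931 / 0.0418 ≈ 16.58 years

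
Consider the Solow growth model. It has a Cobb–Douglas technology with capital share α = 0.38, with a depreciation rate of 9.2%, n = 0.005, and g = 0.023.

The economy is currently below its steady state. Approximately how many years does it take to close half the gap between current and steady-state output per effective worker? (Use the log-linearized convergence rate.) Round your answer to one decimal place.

Near the steady state the convergence rate is λ = (1 − α)(n + g + δ).
λ = (1 − 0.38) × 0.120 = 0.62 × 0.120 = 0.0744
Half-life = ln 2 / λ = 0.6931 / 0.0744 ≈ 9.32 years

t_½ ≈ 9.3 years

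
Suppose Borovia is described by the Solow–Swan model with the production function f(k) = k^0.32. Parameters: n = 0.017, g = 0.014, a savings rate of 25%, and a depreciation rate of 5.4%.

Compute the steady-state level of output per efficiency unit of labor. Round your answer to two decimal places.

Steady state requires s·f(k) = (n + g + δ)·k, i.e. s·k^α = (n + g + δ)·k.
Rearranging, k^(1−α) = s / (n + g + δ).
k^0.68 = 0.25 / (0.017 + 0.014 + 0.054) = 0.25 / 0.085 = 2.9412
k* = 2.9412^(1/0.68) ≈ 4.8866
y* = (k*)^α = 4.8866^0.32 ≈ 1.6614

y* ≈ 1.66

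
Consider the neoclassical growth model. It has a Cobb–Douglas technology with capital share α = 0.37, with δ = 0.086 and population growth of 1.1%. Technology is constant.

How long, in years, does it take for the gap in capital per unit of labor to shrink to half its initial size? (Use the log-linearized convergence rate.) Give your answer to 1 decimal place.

Near the steady state the convergence rate is λ = (1 − α)(n + δ).
λ = (1 − 0.37) × 0.097 = 0.63 × 0.097 = 0.06111
Half-life = ln 2 / λ = 0.6931 / 0.06111 ≈ 11.34 years

about 11.3 years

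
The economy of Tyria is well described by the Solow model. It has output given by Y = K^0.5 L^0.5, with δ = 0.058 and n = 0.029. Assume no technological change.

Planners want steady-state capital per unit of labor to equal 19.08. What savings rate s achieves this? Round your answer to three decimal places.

s ≈ 0.380

Steady state requires s·f(k) = (n + δ)·k, i.e. s·k^α = (n + δ)·k.
So s / (n + δ) = (k*)^(1−α) = 19.08^0.5 = 4.3681.
Therefore s = 4.3681 × (n + δ) = 4.3681 × 0.087 = 0.3800.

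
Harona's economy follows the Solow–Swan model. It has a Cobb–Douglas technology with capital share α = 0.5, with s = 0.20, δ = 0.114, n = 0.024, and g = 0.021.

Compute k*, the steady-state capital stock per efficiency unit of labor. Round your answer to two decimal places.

Steady state requires s·f(k) = (n + g + δ)·k, i.e. s·k^α = (n + g + δ)·k.
Dividing both sides by k: k^(1−α) = s / (n + g + δ).
k^0.5 = 0.20 / (0.024 + 0.021 + 0.114) = 0.20 / 0.159 = 1.2579
k* = 1.2579^(1/0.5) ≈ 1.5823

k* ≈ 1.58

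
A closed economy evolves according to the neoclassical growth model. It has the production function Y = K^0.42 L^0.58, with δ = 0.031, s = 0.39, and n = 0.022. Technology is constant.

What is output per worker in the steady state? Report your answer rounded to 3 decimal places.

In steady state, investment equals break-even investment: s·k^α = (n + δ)·k.
Dividing both sides by k: k^(1−α) = s / (n + δ).
k^0.58 = 0.39 / (0.022 + 0.031) = 0.39 / 0.053 = 7.3585
k* = 7.3585^(1/0.58) ≈ 31.2223
y* = (k*)^α = 31.2223^0.42 ≈ 4.2430

y* = 4.243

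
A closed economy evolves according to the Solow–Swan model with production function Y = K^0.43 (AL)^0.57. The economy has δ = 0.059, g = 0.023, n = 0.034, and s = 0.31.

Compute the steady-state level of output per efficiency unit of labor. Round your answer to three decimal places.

In steady state, investment equals break-even investment: s·k^α = (n + g + δ)·k.
Dividing both sides by k: k^(1−α) = s / (n + g + δ).
k^0.57 = 0.31 / (0.034 + 0.023 + 0.059) = 0.31 / 0.116 = 2.6724
k* = 2.6724^(1/0.57) ≈ 5.6098
y* = (k*)^α = 5.6098^0.43 ≈ 2.0992

y* = 2.099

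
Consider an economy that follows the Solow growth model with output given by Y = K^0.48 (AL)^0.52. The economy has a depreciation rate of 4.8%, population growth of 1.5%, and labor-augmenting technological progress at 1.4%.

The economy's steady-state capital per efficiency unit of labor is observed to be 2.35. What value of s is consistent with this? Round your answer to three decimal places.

s ≈ 0.120

Steady state requires s·f(k) = (n + g + δ)·k, i.e. s·k^α = (n + g + δ)·k.
So s / (n + g + δ) = (k*)^(1−α) = 2.35^0.52 = 1.5594.
Therefore s = 1.5594 × (n + g + δ) = 1.5594 × 0.077 = 0.1201.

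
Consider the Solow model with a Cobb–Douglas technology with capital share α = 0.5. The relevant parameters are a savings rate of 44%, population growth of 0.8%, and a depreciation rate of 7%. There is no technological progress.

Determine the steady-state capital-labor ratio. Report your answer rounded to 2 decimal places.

Steady state requires s·f(k) = (n + δ)·k, i.e. s·k^α = (n + δ)·k.
Rearranging, k^(1−α) = s / (n + δ).
k^0.5 = 0.44 / (0.008 + 0.070) = 0.44 / 0.078 = 5.6410
k* = 5.6410^(1/0.5) ≈ 31.8209

k* ≈ 31.82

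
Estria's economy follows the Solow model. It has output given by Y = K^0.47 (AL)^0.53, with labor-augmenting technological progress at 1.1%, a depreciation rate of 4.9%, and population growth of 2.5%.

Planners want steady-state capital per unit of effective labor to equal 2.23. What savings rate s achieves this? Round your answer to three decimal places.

s ≈ 0.130

In steady state, investment equals break-even investment: s·k^α = (n + g + δ)·k.
So s / (n + g + δ) = (k*)^(1−α) = 2.23^0.53 = 1.5297.
Therefore s = 1.5297 × (n + g + δ) = 1.5297 × 0.085 = 0.1300.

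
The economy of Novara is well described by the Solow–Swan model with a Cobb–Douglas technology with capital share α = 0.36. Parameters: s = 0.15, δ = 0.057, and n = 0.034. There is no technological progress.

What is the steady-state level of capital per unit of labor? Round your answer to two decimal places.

In steady state, investment equals break-even investment: s·k^α = (n + δ)·k.
Dividing both sides by k: k^(1−α) = s / (n + δ).
k^0.64 = 0.15 / (0.034 + 0.057) = 0.15 / 0.091 = 1.6484
k* = 1.6484^(1/0.64) ≈ 2.1835

k* ≈ 2.18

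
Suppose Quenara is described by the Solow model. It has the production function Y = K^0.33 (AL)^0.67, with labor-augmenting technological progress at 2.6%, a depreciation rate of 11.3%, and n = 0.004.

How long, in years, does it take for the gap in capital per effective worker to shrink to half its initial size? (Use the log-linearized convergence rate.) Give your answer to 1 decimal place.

half-life ≈ 7.2 years

Near the steady state the convergence rate is λ = (1 − α)(n + g + δ).
λ = (1 − 0.33) × 0.143 = 0.67 × 0.143 = 0.09581
Half-life = ln 2 / λ = 0.6931 / 0.09581 ≈ 7.23 years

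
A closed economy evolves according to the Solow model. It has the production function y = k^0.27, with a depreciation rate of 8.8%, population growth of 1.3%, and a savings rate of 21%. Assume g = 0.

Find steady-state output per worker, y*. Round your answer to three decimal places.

Steady state requires s·f(k) = (n + δ)·k, i.e. s·k^α = (n + δ)·k.
Rearranging, k^(1−α) = s / (n + δ).
k^0.73 = 0.21 / (0.013 + 0.088) = 0.21 / 0.101 = 2.0792
k* = 2.0792^(1/0.73) ≈ 2.7257
y* = (k*)^α = 2.7257^0.27 ≈ 1.3109

y* = 1.311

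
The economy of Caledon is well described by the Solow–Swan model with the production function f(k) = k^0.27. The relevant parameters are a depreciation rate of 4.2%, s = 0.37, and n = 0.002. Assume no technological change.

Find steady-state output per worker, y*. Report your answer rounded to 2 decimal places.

y* ≈ 2.20

In steady state, investment equals break-even investment: s·k^α = (n + δ)·k.
Dividing both sides by k: k^(1−α) = s / (n + δ).
k^0.73 = 0.37 / (0.002 + 0.042) = 0.37 / 0.044 = 8.4091
k* = 8.4091^(1/0.73) ≈ 18.4833
y* = (k*)^α = 18.4833^0.27 ≈ 2.1980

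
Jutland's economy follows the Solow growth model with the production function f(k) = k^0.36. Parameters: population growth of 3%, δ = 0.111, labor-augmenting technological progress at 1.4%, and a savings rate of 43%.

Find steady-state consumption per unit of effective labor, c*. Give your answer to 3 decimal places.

Steady state requires s·f(k) = (n + g + δ)·k, i.e. s·k^α = (n + g + δ)·k.
Dividing both sides by k: k^(1−α) = s / (n + g + δ).
k^0.64 = 0.43 / (0.030 + 0.014 + 0.111) = 0.43 / 0.155 = 2.7742
k* = 2.7742^(1/0.64) ≈ 4.9250
y* = (k*)^α = 4.9250^0.36 ≈ 1.7753
c* = (1 − s)·y* = (1 − 0.43) × 1.7753 ≈ 1.0119

c* = 1.012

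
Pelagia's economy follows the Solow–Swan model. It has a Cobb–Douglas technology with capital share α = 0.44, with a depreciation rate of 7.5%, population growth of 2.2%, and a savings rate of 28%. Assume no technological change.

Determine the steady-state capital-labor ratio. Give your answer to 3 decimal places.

k* = 6.639

At the steady state, Δk = 0, so s·k^α = (n + δ)·k.
Dividing both sides by k: k^(1−α) = s / (n + δ).
k^0.56 = 0.28 / (0.022 + 0.075) = 0.28 / 0.097 = 2.8866
k* = 2.8866^(1/0.56) ≈ 6.6392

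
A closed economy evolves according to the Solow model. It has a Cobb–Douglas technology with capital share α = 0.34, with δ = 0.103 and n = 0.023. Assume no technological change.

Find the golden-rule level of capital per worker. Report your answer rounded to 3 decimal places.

k_gold ≈ 4.500

The golden rule sets f'(k) = n + δ, i.e. α·k^(α−1) = n + δ.
So k^(1−α) = α / (n + δ) = 0.34 / 0.126 = 2.6984.
k_gold = 2.6984^(1/0.66) ≈ 4.4998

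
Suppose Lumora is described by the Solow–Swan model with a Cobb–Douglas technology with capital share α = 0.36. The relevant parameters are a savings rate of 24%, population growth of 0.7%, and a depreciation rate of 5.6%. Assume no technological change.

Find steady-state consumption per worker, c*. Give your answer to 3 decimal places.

c* = 1.613

In steady state, investment equals break-even investment: s·k^α = (n + δ)·k.
Dividing both sides by k: k^(1−α) = s / (n + δ).
k^0.64 = 0.24 / (0.007 + 0.056) = 0.24 / 0.063 = 3.8095
k* = 3.8095^(1/0.64) ≈ 8.0836
y* = (k*)^α = 8.0836^0.36 ≈ 2.1220
c* = (1 − s)·y* = (1 − 0.24) × 2.1220 ≈ 1.6127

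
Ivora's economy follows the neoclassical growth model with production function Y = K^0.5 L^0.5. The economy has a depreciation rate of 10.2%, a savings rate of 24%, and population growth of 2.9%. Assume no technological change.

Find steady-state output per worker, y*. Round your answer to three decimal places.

Steady state requires s·f(k) = (n + δ)·k, i.e. s·k^α = (n + δ)·k.
Rearranging, k^(1−α) = s / (n + δ).
k^0.5 = 0.24 / (0.029 + 0.102) = 0.24 / 0.131 = 1.8321
k* = 1.8321^(1/0.5) ≈ 3.3566
y* = (k*)^α = 3.3566^0.5 ≈ 1.8321

y* ≈ 1.832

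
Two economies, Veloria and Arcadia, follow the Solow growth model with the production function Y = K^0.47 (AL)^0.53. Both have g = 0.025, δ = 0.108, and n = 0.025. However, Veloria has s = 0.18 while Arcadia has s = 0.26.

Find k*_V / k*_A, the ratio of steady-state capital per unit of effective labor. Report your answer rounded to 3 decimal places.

ratio ≈ 0.500

Steady-state k* = [s/(n + g + δ)]^(1/(1−α)), so the ratio is [ (s_V/(n + g + δ)_V) / (s_A/(n + g + δ)_A) ]^1.8868.
s_V/(n + g + δ)_V = 0.18/0.158 = 1.1392; s_A/(n + g + δ)_A = 0.26/0.158 = 1.6456.
Ratio = (1.1392/1.6456)^1.8868 = 0.6923^1.8868 ≈ 0.4997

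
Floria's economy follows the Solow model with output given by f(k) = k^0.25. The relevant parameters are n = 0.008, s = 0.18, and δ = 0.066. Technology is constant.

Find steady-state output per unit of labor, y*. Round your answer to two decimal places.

In steady state, investment equals break-even investment: s·k^α = (n + δ)·k.
Dividing both sides by k: k^(1−α) = s / (n + δ).
k^0.75 = 0.18 / (0.008 + 0.066) = 0.18 / 0.074 = 2.4324
k* = 2.4324^(1/0.75) ≈ 3.2712
y* = (k*)^α = 3.2712^0.25 ≈ 1.3449

y* = 1.34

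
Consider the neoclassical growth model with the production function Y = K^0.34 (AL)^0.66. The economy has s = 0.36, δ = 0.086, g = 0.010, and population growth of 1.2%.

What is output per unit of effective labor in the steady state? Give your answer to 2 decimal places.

y* ≈ 1.86

In steady state, investment equals break-even investment: s·k^α = (n + g + δ)·k.
Dividing both sides by k: k^(1−α) = s / (n + g + δ).
k^0.66 = 0.36 / (0.012 + 0.010 + 0.086) = 0.36 / 0.108 = 3.3333
k* = 3.3333^(1/0.66) ≈ 6.1977
y* = (k*)^α = 6.1977^0.34 ≈ 1.8593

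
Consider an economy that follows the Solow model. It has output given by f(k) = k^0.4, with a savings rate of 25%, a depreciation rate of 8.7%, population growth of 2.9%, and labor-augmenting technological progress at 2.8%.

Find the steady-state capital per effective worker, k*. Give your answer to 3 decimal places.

k* = 2.508

In steady state, investment equals break-even investment: s·k^α = (n + g + δ)·k.
Dividing both sides by k: k^(1−α) = s / (n + g + δ).
k^0.6 = 0.25 / (0.029 + 0.028 + 0.087) = 0.25 / 0.144 = 1.7361
k* = 1.7361^(1/0.6) ≈ 2.5078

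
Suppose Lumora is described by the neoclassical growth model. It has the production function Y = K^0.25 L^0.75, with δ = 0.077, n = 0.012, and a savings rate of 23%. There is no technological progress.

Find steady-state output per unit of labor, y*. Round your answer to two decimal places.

At the steady state, Δk = 0, so s·k^α = (n + δ)·k.
Dividing both sides by k: k^(1−α) = s / (n + δ).
k^0.75 = 0.23 / (0.012 + 0.077) = 0.23 / 0.089 = 2.5843
k* = 2.5843^(1/0.75) ≈ 3.5464
y* = (k*)^α = 3.5464^0.25 ≈ 1.3723

y* = 1.37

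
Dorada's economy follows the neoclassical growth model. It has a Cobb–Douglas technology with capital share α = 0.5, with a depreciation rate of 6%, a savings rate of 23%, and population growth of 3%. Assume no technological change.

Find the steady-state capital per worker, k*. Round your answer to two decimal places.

k* ≈ 6.53

In steady state, investment equals break-even investment: s·k^α = (n + δ)·k.
Dividing both sides by k: k^(1−α) = s / (n + δ).
k^0.5 = 0.23 / (0.030 + 0.060) = 0.23 / 0.090 = 2.5556
k* = 2.5556^(1/0.5) ≈ 6.5311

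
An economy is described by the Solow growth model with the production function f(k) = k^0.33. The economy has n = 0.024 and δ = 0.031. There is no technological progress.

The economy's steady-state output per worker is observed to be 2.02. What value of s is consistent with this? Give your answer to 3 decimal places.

At the steady state, Δk = 0, so s·k^α = (n + δ)·k.
Since y* = [s/(n + δ)]^(α/(1−α)), we have s/(n + δ) = (y*)^((1−α)/α) = 2.02^2.0303 = 4.1683.
Therefore s = 4.1683 × (n + δ) = 4.1683 × 0.055 = 0.2293.

s ≈ 0.229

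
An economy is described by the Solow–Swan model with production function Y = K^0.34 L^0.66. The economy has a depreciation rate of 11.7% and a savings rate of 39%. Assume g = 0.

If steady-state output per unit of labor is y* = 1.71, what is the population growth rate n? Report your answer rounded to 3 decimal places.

Steady state requires s·f(k) = (n + δ)·k, i.e. s·k^α = (n + δ)·k.
Since y* = [s/(n + δ)]^(α/(1−α)), we have s/(n + δ) = (y*)^((1−α)/α) = 1.71^1.9412 = 2.8333.
Therefore n + δ = s / 2.8333 = 0.39 / 2.8333 = 0.1376, so n = 0.1376 − 0.117 = 0.0206.

n ≈ 0.021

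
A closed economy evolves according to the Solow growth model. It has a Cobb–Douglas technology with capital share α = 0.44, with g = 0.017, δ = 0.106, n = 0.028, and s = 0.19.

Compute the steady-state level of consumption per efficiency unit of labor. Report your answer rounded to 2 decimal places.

Steady state requires s·f(k) = (n + g + δ)·k, i.e. s·k^α = (n + g + δ)·k.
Rearranging, k^(1−α) = s / (n + g + δ).
k^0.56 = 0.19 / (0.028 + 0.017 + 0.106) = 0.19 / 0.151 = 1.2583
k* = 1.2583^(1/0.56) ≈ 1.5073
y* = (k*)^α = 1.5073^0.44 ≈ 1.1979
c* = (1 − s)·y* = (1 − 0.19) × 1.1979 ≈ 0.9703

c* ≈ 0.97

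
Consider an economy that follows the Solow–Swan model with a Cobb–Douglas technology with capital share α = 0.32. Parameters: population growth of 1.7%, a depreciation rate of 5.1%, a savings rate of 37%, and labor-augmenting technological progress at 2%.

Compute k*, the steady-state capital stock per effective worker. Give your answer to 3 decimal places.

In steady state, investment equals break-even investment: s·k^α = (n + g + δ)·k.
Rearranging, k^(1−α) = s / (n + g + δ).
k^0.68 = 0.37 / (0.017 + 0.020 + 0.051) = 0.37 / 0.088 = 4.2045
k* = 4.2045^(1/0.68) ≈ 8.2647

k* = 8.265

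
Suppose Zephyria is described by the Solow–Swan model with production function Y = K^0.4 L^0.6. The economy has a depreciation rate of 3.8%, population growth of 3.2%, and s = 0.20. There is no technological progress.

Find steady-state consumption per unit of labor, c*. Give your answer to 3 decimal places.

c* ≈ 1.611

At the steady state, Δk = 0, so s·k^α = (n + δ)·k.
Dividing both sides by k: k^(1−α) = s / (n + δ).
k^0.6 = 0.20 / (0.032 + 0.038) = 0.20 / 0.070 = 2.8571
k* = 2.8571^(1/0.6) ≈ 5.7528
y* = (k*)^α = 5.7528^0.4 ≈ 2.0135
c* = (1 − s)·y* = (1 − 0.20) × 2.0135 ≈ 1.6108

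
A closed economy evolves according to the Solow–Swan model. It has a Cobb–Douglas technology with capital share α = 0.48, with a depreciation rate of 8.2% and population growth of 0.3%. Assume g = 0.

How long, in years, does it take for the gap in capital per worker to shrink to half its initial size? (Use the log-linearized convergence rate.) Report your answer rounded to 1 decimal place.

Near the steady state the convergence rate is λ = (1 − α)(n + δ).
λ = (1 − 0.48) × 0.085 = 0.52 × 0.085 = 0.0442
Half-life = ln 2 / λ = 0.6931 / 0.0442 ≈ 15.68 years

half-life ≈ 15.7 years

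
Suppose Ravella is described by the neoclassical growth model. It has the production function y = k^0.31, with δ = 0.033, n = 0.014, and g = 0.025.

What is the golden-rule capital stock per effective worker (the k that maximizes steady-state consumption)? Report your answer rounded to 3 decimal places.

k_gold ≈ 8.296

The golden rule sets f'(k) = n + g + δ, i.e. α·k^(α−1) = n + g + δ.
So k^(1−α) = α / (n + g + δ) = 0.31 / 0.072 = 4.3056.
k_gold = 4.3056^(1/0.69) ≈ 8.2964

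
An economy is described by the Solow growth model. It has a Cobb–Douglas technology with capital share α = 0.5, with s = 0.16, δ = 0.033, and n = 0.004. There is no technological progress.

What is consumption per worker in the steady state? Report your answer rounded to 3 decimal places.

In steady state, investment equals break-even investment: s·k^α = (n + δ)·k.
Rearranging, k^(1−α) = s / (n + δ).
k^0.5 = 0.16 / (0.004 + 0.033) = 0.16 / 0.037 = 4.3243
k* = 4.3243^(1/0.5) ≈ 18.6996
y* = (k*)^α = 18.6996^0.5 ≈ 4.3243
c* = (1 − s)·y* = (1 − 0.16) × 4.3243 ≈ 3.6324

c* = 3.632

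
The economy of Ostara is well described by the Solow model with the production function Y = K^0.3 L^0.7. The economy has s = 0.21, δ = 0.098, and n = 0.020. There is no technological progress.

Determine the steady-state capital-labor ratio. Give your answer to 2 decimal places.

Steady state requires s·f(k) = (n + δ)·k, i.e. s·k^α = (n + δ)·k.
Rearranging, k^(1−α) = s / (n + δ).
k^0.7 = 0.21 / (0.020 + 0.098) = 0.21 / 0.118 = 1.7797
k* = 1.7797^(1/0.7) ≈ 2.2784

k* ≈ 2.28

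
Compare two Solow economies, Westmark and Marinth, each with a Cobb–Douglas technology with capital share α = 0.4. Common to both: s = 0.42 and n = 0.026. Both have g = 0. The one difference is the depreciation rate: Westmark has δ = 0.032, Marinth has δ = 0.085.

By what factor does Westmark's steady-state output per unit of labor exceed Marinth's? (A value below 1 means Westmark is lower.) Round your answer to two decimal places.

y*_W / y*_M ≈ 1.54

Steady-state y* = [s/(n + δ)]^(α/(1−α)), so the ratio is [ (s_W/(n + δ)_W) / (s_M/(n + δ)_M) ]^0.6667.
s_W/(n + δ)_W = 0.42/0.058 = 7.2414; s_M/(n + δ)_M = 0.42/0.111 = 3.7838.
Ratio = (7.2414/3.7838)^0.6667 = 1.9138^0.6667 ≈ 1.5415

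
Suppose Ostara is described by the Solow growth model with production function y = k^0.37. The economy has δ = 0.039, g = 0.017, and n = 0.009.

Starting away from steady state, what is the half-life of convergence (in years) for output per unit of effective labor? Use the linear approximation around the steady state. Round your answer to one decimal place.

Near the steady state the convergence rate is λ = (1 − α)(n + g + δ).
λ = (1 − 0.37) × 0.065 = 0.63 × 0.065 = 0.04095
Half-life = ln 2 / λ = 0.6931 / 0.04095 ≈ 16.93 years

t_½ ≈ 16.9 years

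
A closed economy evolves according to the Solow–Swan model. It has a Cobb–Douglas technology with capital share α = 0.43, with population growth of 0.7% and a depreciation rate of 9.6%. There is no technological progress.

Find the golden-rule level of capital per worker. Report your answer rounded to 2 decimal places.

The golden rule sets f'(k) = n + δ, i.e. α·k^(α−1) = n + δ.
So k^(1−α) = α / (n + δ) = 0.43 / 0.103 = 4.1748.
k_gold = 4.1748^(1/0.57) ≈ 12.2697

k_gold ≈ 12.27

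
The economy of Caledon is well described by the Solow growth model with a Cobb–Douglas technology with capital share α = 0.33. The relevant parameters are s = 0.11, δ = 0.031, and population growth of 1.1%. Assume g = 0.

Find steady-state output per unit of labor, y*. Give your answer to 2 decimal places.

y* ≈ 1.61

At the steady state, Δk = 0, so s·k^α = (n + δ)·k.
Rearranging, k^(1−α) = s / (n + δ).
k^0.67 = 0.11 / (0.011 + 0.031) = 0.11 / 0.042 = 2.6190
k* = 2.6190^(1/0.67) ≈ 4.2081
y* = (k*)^α = 4.2081^0.33 ≈ 1.6068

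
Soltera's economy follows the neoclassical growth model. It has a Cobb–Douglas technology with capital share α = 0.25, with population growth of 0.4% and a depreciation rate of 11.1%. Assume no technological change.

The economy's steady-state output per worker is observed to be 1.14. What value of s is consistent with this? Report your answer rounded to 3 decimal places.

s ≈ 0.170

In steady state, investment equals break-even investment: s·k^α = (n + δ)·k.
Since y* = [s/(n + δ)]^(α/(1−α)), we have s/(n + δ) = (y*)^((1−α)/α) = 1.14^3 = 1.4815.
Therefore s = 1.4815 × (n + δ) = 1.4815 × 0.115 = 0.1704.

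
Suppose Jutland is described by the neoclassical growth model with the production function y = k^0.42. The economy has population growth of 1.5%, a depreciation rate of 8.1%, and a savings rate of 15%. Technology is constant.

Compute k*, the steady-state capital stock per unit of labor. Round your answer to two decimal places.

k* ≈ 2.16

Steady state requires s·f(k) = (n + δ)·k, i.e. s·k^α = (n + δ)·k.
Dividing both sides by k: k^(1−α) = s / (n + δ).
k^0.58 = 0.15 / (0.015 + 0.081) = 0.15 / 0.096 = 1.5625
k* = 1.5625^(1/0.58) ≈ 2.1586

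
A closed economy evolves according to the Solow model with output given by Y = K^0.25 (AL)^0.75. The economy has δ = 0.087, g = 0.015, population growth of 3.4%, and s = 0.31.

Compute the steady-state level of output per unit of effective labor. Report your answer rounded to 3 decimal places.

At the steady state, Δk = 0, so s·k^α = (n + g + δ)·k.
Dividing both sides by k: k^(1−α) = s / (n + g + δ).
k^0.75 = 0.31 / (0.034 + 0.015 + 0.087) = 0.31 / 0.136 = 2.2794
k* = 2.2794^(1/0.75) ≈ 2.9998
y* = (k*)^α = 2.9998^0.25 ≈ 1.3161

y* = 1.316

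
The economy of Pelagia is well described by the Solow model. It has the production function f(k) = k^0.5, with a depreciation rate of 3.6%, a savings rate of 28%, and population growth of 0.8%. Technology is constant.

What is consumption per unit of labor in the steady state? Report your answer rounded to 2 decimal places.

In steady state, investment equals break-even investment: s·k^α = (n + δ)·k.
Dividing both sides by k: k^(1−α) = s / (n + δ).
k^0.5 = 0.28 / (0.008 + 0.036) = 0.28 / 0.044 = 6.3636
k* = 6.3636^(1/0.5) ≈ 40.4954
y* = (k*)^α = 40.4954^0.5 ≈ 6.3636
c* = (1 − s)·y* = (1 − 0.28) × 6.3636 ≈ 4.5818

c* ≈ 4.58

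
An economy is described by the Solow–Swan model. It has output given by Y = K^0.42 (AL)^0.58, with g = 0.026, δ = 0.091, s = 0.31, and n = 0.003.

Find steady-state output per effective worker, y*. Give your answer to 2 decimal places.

y* ≈ 1.99

At the steady state, Δk = 0, so s·k^α = (n + g + δ)·k.
Rearranging, k^(1−α) = s / (n + g + δ).
k^0.58 = 0.31 / (0.003 + 0.026 + 0.091) = 0.31 / 0.120 = 2.5833
k* = 2.5833^(1/0.58) ≈ 5.1363
y* = (k*)^α = 5.1363^0.42 ≈ 1.9883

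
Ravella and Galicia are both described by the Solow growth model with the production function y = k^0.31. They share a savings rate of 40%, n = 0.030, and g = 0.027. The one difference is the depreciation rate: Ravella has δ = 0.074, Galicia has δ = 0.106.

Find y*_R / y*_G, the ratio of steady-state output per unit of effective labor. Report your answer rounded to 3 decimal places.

Steady-state y* = [s/(n + g + δ)]^(α/(1−α)), so the ratio is [ (s_R/(n + g + δ)_R) / (s_G/(n + g + δ)_G) ]^0.4493.
s_R/(n + g + δ)_R = 0.40/0.131 = 3.0534; s_G/(n + g + δ)_G = 0.40/0.163 = 2.4540.
Ratio = (3.0534/2.4540)^0.4493 = 1.2443^0.4493 ≈ 1.1032

ratio ≈ 1.103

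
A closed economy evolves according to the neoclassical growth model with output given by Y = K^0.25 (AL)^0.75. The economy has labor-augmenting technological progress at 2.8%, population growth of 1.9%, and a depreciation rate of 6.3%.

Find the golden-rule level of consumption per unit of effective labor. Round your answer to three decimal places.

At the golden rule, f'(k) = n + g + δ, so α·k^(α−1) = n + g + δ and k_gold = (α/(n + g + δ))^(1/(1−α)).
k_gold = (0.25/0.110)^(1/0.75) = 2.2727^1.3333 ≈ 2.9880
c_gold = f(k_gold) − (n + g + δ)·k_gold = 1.3148 − 0.110×2.9880 ≈ 0.9861

c_gold ≈ 0.986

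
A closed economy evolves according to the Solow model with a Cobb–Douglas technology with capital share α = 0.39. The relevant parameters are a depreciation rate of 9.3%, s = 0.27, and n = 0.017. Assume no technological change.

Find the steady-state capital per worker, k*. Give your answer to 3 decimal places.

Steady state requires s·f(k) = (n + δ)·k, i.e. s·k^α = (n + δ)·k.
Dividing both sides by k: k^(1−α) = s / (n + δ).
k^0.61 = 0.27 / (0.017 + 0.093) = 0.27 / 0.110 = 2.4545
k* = 2.4545^(1/0.61) ≈ 4.3580

k* = 4.358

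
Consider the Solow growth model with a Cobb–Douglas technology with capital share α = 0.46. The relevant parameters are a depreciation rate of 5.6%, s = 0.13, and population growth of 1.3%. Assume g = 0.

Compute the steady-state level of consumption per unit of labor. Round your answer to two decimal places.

At the steady state, Δk = 0, so s·k^α = (n + δ)·k.
Rearranging, k^(1−α) = s / (n + δ).
k^0.54 = 0.13 / (0.013 + 0.056) = 0.13 / 0.069 = 1.8841
k* = 1.8841^(1/0.54) ≈ 3.2319
y* = (k*)^α = 3.2319^0.46 ≈ 1.7153
c* = (1 − s)·y* = (1 − 0.13) × 1.7153 ≈ 1.4923

c* ≈ 1.49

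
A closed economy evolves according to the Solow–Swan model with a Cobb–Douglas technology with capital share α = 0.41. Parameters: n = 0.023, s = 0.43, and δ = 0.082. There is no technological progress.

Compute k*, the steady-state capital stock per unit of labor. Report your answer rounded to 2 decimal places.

Steady state requires s·f(k) = (n + δ)·k, i.e. s·k^α = (n + δ)·k.
Rearranging, k^(1−α) = s / (n + δ).
k^0.59 = 0.43 / (0.023 + 0.082) = 0.43 / 0.105 = 4.0952
k* = 4.0952^(1/0.59) ≈ 10.9082

k* = 10.91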